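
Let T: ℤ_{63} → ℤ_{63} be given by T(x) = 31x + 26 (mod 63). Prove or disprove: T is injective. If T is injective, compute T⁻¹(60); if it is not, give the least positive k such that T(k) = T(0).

Recall that injectivity means: for all s, t in the domain, T(s) = T(t) implies s = t.
If T(s) = T(t), then 31s ≡ 31t (mod 63). Because gcd(31, 63) = 1, we may cancel 31 to get s ≡ t (mod 63).
So T is injective.
We now compute 31⁻¹ mod 63 explicitly. Euclid's algorithm: 63 = 2·31 + 1; back-substituting gives 1 = 61·31 − 30·63, so 31⁻¹ ≡ 61 (mod 63).
Since T is injective, we find T⁻¹(60): we need 31x ≡ 60 − 26 ≡ 34 (mod 63). Using 31⁻¹ = 61: x ≡ 61·34 = 2074 = 32·63 + 58, so x = 58.
Check: T(58) = 31·58 + 26 = 1824 = 28·63 + 60 ≡ 60 (mod 63).

58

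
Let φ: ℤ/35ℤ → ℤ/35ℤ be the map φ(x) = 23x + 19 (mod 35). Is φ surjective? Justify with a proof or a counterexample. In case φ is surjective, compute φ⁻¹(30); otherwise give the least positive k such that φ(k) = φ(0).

Recall that φ is surjective if every y in the codomain equals φ(x) for some x in the domain.
Since gcd(23, 35) = 1, 23 is invertible modulo 35. Euclid's algorithm: 35 = 1·23 + 12, 23 = 1·12 + 11, 12 = 1·11 + 1; back-substituting gives 1 = 32·23 − 21·35, so 23⁻¹ ≡ 32 (mod 35).
Then y ↦ 32(y − 19) is a two-sided inverse to φ, so every y ∈ ℤ/35ℤ has a preimage.
Thus φ is surjective.
Since φ is surjective, we find φ⁻¹(30): we need 23x ≡ 30 − 19 ≡ 11 (mod 35). Using 23⁻¹ = 32: x ≡ 32·11 = 352 = 10·35 + 2, so x = 2.
Check: φ(2) = 23·2 + 19 = 65 = 1·35 + 30 ≡ 30 (mod 35).

2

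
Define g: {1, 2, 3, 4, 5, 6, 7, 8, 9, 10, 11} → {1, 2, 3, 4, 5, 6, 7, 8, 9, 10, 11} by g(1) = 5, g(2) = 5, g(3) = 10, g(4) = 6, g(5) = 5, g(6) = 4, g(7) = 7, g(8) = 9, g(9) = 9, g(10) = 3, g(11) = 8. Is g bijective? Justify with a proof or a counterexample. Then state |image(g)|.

g(1) = 5 = g(2) with 1 ≠ 2, so g is not injective, hence not bijective.
The image of g is {3, 4, 5, 6, 7, 8, 9, 10}, which has 8 elements.

8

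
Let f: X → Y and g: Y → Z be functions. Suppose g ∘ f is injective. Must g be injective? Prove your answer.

No. Take X = {1}, Y = {1, 2, 3, 4}, Z = {1, 2, 3, 4}, f(a) = a for each a ∈ X, and g(b) = 3 if b ∈ {3, 4} else g(b) = b.
Then g ∘ f = f is injective (X ⊂ Y and f is the inclusion), but g(3) = g(4) = 3 with 3 ≠ 4, so g is not injective.

not injective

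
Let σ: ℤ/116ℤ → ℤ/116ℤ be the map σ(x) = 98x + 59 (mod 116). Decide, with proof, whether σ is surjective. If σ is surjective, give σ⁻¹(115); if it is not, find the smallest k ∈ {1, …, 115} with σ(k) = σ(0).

58

Since gcd(98, 116) = 2, we have 98x ≡ 0 (mod 2) for all x, so σ(x) ≡ 1 (mod 2).
But 0 ≢ 1 (mod 2), so 0 ∈ ℤ/116ℤ has no preimage. So σ is not surjective.
Since σ is not surjective, we find the least positive k with σ(k) = σ(0): this means 98k ≡ 0 (mod 116), i.e. 116 ∣ 98k. Since gcd(98, 116) = 2, dividing through by 2 this holds exactly when 58 ∣ 49k, and as gcd(49, 58) = 1, exactly when 58 ∣ k.
The smallest positive such k is 58.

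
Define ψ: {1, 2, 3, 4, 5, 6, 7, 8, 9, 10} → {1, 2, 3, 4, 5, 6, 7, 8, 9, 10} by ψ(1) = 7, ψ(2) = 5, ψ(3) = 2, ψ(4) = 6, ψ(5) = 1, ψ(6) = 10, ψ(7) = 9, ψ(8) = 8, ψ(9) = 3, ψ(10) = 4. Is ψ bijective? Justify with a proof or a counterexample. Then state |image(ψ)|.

The values 7, 5, 2, 6, 1, 10, 9, 8, 3, 4 are a permutation of {1, 2, 3, 4, 5, 6, 7, 8, 9, 10}: each element appears exactly once.
So ψ is injective and surjective, hence bijective.
The image of ψ is {1, 2, 3, 4, 5, 6, 7, 8, 9, 10}, which has 10 elements.

10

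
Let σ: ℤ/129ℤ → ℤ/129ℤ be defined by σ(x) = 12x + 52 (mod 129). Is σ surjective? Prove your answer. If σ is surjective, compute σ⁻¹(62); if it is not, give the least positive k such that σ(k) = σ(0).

43

Recall that surjectivity means every element of the codomain has a preimage under σ.
Since gcd(12, 129) = 3, we have 12x ≡ 0 (mod 3) for all x, so σ(x) ≡ 1 (mod 3).
But 0 ≢ 1 (mod 3), so 0 ∈ ℤ/129ℤ has no preimage. Hence σ is not surjective.
Since σ is not surjective, we find the least positive k with σ(k) = σ(0): this means 12k ≡ 0 (mod 129), i.e. 129 ∣ 12k. Since gcd(12, 129) = 3, dividing through by 3 this holds exactly when 43 ∣ 4k, and as gcd(4, 43) = 1, exactly when 43 ∣ k.
The smallest positive such k is 43.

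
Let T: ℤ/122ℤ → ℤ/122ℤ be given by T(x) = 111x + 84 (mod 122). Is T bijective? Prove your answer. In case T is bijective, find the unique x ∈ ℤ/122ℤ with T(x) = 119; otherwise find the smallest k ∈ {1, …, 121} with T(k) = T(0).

Recall: T is injective when T(s) = T(t) forces s = t.
Suppose T(s) = T(t) in ℤ/122ℤ. Then 111s + 84 ≡ 111t + 84 (mod 122), so 111(s − t) ≡ 0 (mod 122).
Since gcd(111, 122) = 1, 111 is invertible modulo 122, thus s − t ≡ 0 (mod 122), i.e. s = t.
We now compute 111⁻¹ mod 122 explicitly. Euclid's algorithm: 122 = 1·111 + 11, 111 = 10·11 + 1; back-substituting gives 1 = 11·111 − 10·122, so 111⁻¹ ≡ 11 (mod 122).
Then y ↦ 11(y − 84) is a two-sided inverse to T, so every y ∈ ℤ/122ℤ has a preimage.
So T is bijective.
Since T is bijective, we compute T⁻¹(119): solve 111x + 84 ≡ 119 (mod 122), i.e. 111x ≡ 35 (mod 122).
Multiplying by 111⁻¹ = 11 gives x ≡ 11·35 = 385 = 3·122 + 19 ≡ 19 (mod 122).
Check: T(19) = 111·19 + 84 = 2193 = 17·122 + 119 ≡ 119 (mod 122).

19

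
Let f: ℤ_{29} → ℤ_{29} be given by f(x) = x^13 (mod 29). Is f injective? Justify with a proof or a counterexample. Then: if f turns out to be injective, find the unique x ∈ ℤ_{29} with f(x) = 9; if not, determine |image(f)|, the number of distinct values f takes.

13

Since 29 is prime, the nonzero elements of ℤ_{29} form a cyclic group of order 28.
As gcd(13, 28) = 1, raising to the 13th power is a bijection on this group: if s^13 ≡ t^13 then (st^{−1})^13 = 1, and the only element of order dividing gcd(13, 28) = 1 is 1, so s = t.
With f(0) = 0 this makes f injective on all of ℤ_{29}, hence bijective (finite equal-size domain and codomain). In particular f is injective.
Since f is injective, we find the preimage of 9. The inverse of x ↦ x^13 on (ℤ_{29})^× is x ↦ x^13, because 13·13 = 169 = 6·28 + 1 ≡ 1 (mod 28) and x^{28} = 1 for x ≠ 0 (Fermat). So f⁻¹(9) = 9^13 mod 29.
Repeated squaring mod 29: 9^1 ≡ 9, 9^2 ≡ 9² = 81 ≡ 23, 9^4 ≡ 23² = 529 ≡ 7, 9^8 ≡ 7² = 49 ≡ 20. Since 13 = 8 + 4 + 1, 9^13 ≡ 20·7·9: 20·7 = 140 ≡ 24, then 24·9 = 216 ≡ 13. So 9^13 ≡ 13 (mod 29).
Hence f⁻¹(9) = 13.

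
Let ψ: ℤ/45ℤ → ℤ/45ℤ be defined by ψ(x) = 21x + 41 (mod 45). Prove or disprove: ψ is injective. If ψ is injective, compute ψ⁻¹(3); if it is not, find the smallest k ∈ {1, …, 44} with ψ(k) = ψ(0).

We have gcd(21, 45) = 3 > 1. Taking s = 0 and t = 15: ψ(0) = 41 and ψ(15) = 21·15 + 41 = 356 ≡ 41 (mod 45).
So ψ(0) = ψ(15) while 0 ≠ 15, therefore ψ is not injective.
Since ψ is not injective, we find the least positive k with ψ(k) = ψ(0): this means 21k ≡ 0 (mod 45), i.e. 45 ∣ 21k. Since gcd(21, 45) = 3, dividing through by 3 this holds exactly when 15 ∣ 7k, and as gcd(7, 15) = 1, exactly when 15 ∣ k.
The smallest positive such k is 15.

15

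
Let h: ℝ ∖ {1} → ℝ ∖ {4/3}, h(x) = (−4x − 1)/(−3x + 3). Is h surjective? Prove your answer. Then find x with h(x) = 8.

For any y ≠ 4/3, solving y(−3x + 3) = −4x − 1 for x gives a well-defined x ≠ 1. So h is surjective.
Solving h(x) = 8: cross-multiplying gives −4x − 1 = 8(−3x + 3), which rearranges to 20x = 25, so x = 5/4.

5/4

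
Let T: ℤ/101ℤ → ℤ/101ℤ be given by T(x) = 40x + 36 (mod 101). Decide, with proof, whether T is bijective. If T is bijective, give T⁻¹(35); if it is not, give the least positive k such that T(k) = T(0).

53

Suppose T(s) = T(t) in ℤ/101ℤ. Then 40s + 36 ≡ 40t + 36 (mod 101), thus 40(s − t) ≡ 0 (mod 101).
Since gcd(40, 101) = 1, 40 is invertible modulo 101, hence s − t ≡ 0 (mod 101), i.e. s = t.
We now compute 40⁻¹ mod 101 explicitly. Euclid's algorithm: 101 = 2·40 + 21, 40 = 1·21 + 19, 21 = 1·19 + 2, 19 = 9·2 + 1; back-substituting gives 1 = 48·40 − 19·101, so 40⁻¹ ≡ 48 (mod 101).
For any y ∈ ℤ/101ℤ, x = 48(y − 36) mod 101 satisfies T(x) = 40·48(y − 36) + 36 ≡ y (since 40·48 ≡ 1 mod 101). So every y has a preimage.
Thus T is bijective.
Since T is bijective, we compute T⁻¹(35): solve 40x + 36 ≡ 35 (mod 101), i.e. 40x ≡ 100 (mod 101).
Multiplying by 40⁻¹ = 48 gives x ≡ 48·100 = 4800 = 47·101 + 53 ≡ 53 (mod 101).
Check: T(53) = 40·53 + 36 = 2156 = 21·101 + 35 ≡ 35 (mod 101).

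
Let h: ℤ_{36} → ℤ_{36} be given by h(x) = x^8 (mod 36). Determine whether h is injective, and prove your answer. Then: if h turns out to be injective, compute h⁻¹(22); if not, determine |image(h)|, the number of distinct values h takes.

8

h(0) = 0^8 = 0.
h(6): Repeated squaring mod 36: 6^1 ≡ 6, 6^2 ≡ 6² = 36 ≡ 0, 6^4 ≡ 0² = 0, 6^8 ≡ 0² = 0. So 6^8 ≡ 0 (mod 36).
So h(0) = h(6) = 0 while 0 ≠ 6, hence h is not injective.
Since h is not injective, we determine |image(h)|. Computing x^8 mod 36 for each x (by repeated squaring, reducing mod 36 at every step), the values h(0), h(1), …, h(35) are: 0, 1, 4, 9, 16, 25, 0, 13, 28, 9, 28, 13, 0, 25, 16, 9, 4, 1, 0, 1, 4, 9, 16, 25, 0, 13, 28, 9, 28, 13, 0, 25, 16, 9, 4, 1.
The distinct values are {0, 1, 4, 9, 13, 16, 25, 28}; there are 8 of them.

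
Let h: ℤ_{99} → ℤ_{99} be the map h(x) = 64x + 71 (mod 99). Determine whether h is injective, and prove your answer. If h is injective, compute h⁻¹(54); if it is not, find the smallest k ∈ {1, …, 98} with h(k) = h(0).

If h(s) = h(t), then 64s ≡ 64t (mod 99). Because gcd(64, 99) = 1, we may cancel 64 to get s ≡ t (mod 99).
Therefore h is injective.
We now compute 64⁻¹ mod 99 explicitly. Euclid's algorithm: 99 = 1·64 + 35, 64 = 1·35 + 29, 35 = 1·29 + 6, 29 = 4·6 + 5, 6 = 1·5 + 1; back-substituting gives 1 = 82·64 − 53·99, so 64⁻¹ ≡ 82 (mod 99).
Since h is injective, we compute h⁻¹(54): solve 64x + 71 ≡ 54 (mod 99), i.e. 64x ≡ 82 (mod 99).
Multiplying by 64⁻¹ = 82 gives x ≡ 82·82 = 6724 = 67·99 + 91 ≡ 91 (mod 99).
Check: h(91) = 64·91 + 71 = 5895 = 59·99 + 54 ≡ 54 (mod 99).

91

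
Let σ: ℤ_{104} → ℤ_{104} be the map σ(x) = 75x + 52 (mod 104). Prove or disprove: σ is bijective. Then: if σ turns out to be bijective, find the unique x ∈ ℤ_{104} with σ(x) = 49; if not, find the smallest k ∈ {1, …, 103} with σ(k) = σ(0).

79

Recall: injectivity means: for all x_1, x_2 in the domain, σ(x_1) = σ(x_2) implies x_1 = x_2.
Suppose σ(x_1) = σ(x_2) in ℤ_{104}. Then 75x_1 + 52 ≡ 75x_2 + 52 (mod 104), so 75(x_1 − x_2) ≡ 0 (mod 104).
Since gcd(75, 104) = 1, 75 is invertible modulo 104, so x_1 − x_2 ≡ 0 (mod 104), i.e. x_1 = x_2.
We now compute 75⁻¹ mod 104 explicitly. Euclid's algorithm: 104 = 1·75 + 29, 75 = 2·29 + 17, 29 = 1·17 + 12, 17 = 1·12 + 5, 12 = 2·5 + 2, 5 = 2·2 + 1; back-substituting gives 1 = 43·75 − 31·104, so 75⁻¹ ≡ 43 (mod 104).
For any y ∈ ℤ_{104}, x = 43(y − 52) mod 104 satisfies σ(x) = 75·43(y − 52) + 52 ≡ y (since 75·43 ≡ 1 mod 104). So every y has a preimage.
Therefore σ is bijective.
Since σ is bijective, we compute σ⁻¹(49): solve 75x + 52 ≡ 49 (mod 104), i.e. 75x ≡ 101 (mod 104).
Multiplying by 75⁻¹ = 43 gives x ≡ 43·101 = 4343 = 41·104 + 79 ≡ 79 (mod 104).
Check: σ(79) = 75·79 + 52 = 5977 = 57·104 + 49 ≡ 49 (mod 104).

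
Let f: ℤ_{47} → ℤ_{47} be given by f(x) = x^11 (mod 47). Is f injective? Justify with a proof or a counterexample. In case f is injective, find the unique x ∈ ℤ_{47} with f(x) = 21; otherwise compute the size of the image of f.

34

Since 47 is prime, the nonzero elements of ℤ_{47} form a cyclic group of order 46.
As gcd(11, 46) = 1, raising to the 11th power is a bijection on this group: if u^11 ≡ v^11 then (uv^{−1})^11 = 1, and the only element of order dividing gcd(11, 46) = 1 is 1, so u = v.
With f(0) = 0 this makes f injective on all of ℤ_{47}, hence bijective (finite equal-size domain and codomain). In particular f is injective.
Since f is injective, we find the preimage of 21. The inverse of x ↦ x^11 on (ℤ_{47})^× is x ↦ x^21, because 11·21 = 231 = 5·46 + 1 ≡ 1 (mod 46) and x^{46} = 1 for x ≠ 0 (Fermat). So f⁻¹(21) = 21^21 mod 47.
Repeated squaring mod 47: 21^1 ≡ 21, 21^2 ≡ 21² = 441 ≡ 18, 21^4 ≡ 18² = 324 ≡ 42, 21^8 ≡ 42² = 1764 ≡ 25, 21^16 ≡ 25² = 625 ≡ 14. Since 21 = 16 + 4 + 1, 21^21 ≡ 14·42·21: 14·42 = 588 ≡ 24, then 24·21 = 504 ≡ 34. So 21^21 ≡ 34 (mod 47).
Hence f⁻¹(21) = 34.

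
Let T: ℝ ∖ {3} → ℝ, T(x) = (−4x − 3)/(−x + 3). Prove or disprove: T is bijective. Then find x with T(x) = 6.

21/2

If T(x) = 4, cross-multiplying gives −1(−4x − 3) = −4(−x + 3), which simplifies to 3 = −12 — false.  So 4 has no preimage and T is not surjective.
Therefore T is not bijective.
Solving T(x) = 6: cross-multiplying gives −4x − 3 = 6(−x + 3), which rearranges to 2x = 21, so x = 21/2.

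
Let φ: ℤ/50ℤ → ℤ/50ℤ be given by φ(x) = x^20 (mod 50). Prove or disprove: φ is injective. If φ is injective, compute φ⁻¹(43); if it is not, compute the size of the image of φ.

φ(1) = 1^20 = 1.
φ(3): Repeated squaring mod 50: 3^1 ≡ 3, 3^2 ≡ 3² = 9, 3^4 ≡ 9² = 81 ≡ 31, 3^8 ≡ 31² = 961 ≡ 11, 3^16 ≡ 11² = 121 ≡ 21. Since 20 = 16 + 4, 3^20 ≡ 21·31: 21·31 = 651 ≡ 1. So 3^20 ≡ 1 (mod 50).
So φ(1) = φ(3) = 1 while 1 ≠ 3, so φ is not injective.
Since φ is not injective, we determine |image(φ)|. Computing x^20 mod 50 for each x (by repeated squaring, reducing mod 50 at every step), the values φ(0), φ(1), …, φ(49) are: 0, 1, 26, 1, 26, 25, 26, 1, 26, 1, 0, 1, 26, 1, 26, 25, 26, 1, 26, 1, 0, 1, 26, 1, 26, 25, 26, 1, 26, 1, 0, 1, 26, 1, 26, 25, 26, 1, 26, 1, 0, 1, 26, 1, 26, 25, 26, 1, 26, 1.
The distinct values are {0, 1, 25, 26}; there are 4 of them.

4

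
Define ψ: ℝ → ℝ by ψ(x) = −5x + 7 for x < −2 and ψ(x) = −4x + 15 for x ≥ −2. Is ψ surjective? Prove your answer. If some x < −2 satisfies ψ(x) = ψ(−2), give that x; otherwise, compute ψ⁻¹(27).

Both pieces are strictly decreasing (slopes −5 and −4), so each is injective on its own interval.
The left piece maps (−∞, −2) onto (17, ∞); the right piece maps [−2, ∞) onto (−∞, 23].
The union (17, ∞) ∪ (−∞, 23] covers ℝ, so ψ is surjective.
For the follow-up: the images overlap, so an x < −2 with ψ(x) = ψ(−2) exists. ψ(−2) = 23; solving −5x + 7 = 23 for x < −2 gives x = (23 − 7)/(−5) = −16/5.

-16/5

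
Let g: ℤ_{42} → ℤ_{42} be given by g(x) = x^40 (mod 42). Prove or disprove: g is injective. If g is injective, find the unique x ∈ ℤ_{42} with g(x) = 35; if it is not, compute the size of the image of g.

g(4): Repeated squaring mod 42: 4^1 ≡ 4, 4^2 ≡ 4² = 16, 4^4 ≡ 16² = 256 ≡ 4, 4^8 ≡ 4² = 16, 4^16 ≡ 16² = 256 ≡ 4, 4^32 ≡ 4² = 16. Since 40 = 32 + 8, 4^40 ≡ 16·16: 16·16 = 256 ≡ 4. So 4^40 ≡ 4 (mod 42).
g(10): Repeated squaring mod 42: 10^1 ≡ 10, 10^2 ≡ 10² = 100 ≡ 16, 10^4 ≡ 16² = 256 ≡ 4, 10^8 ≡ 4² = 16, 10^16 ≡ 16² = 256 ≡ 4, 10^32 ≡ 4² = 16. Since 40 = 32 + 8, 10^40 ≡ 16·16: 16·16 = 256 ≡ 4. So 10^40 ≡ 4 (mod 42).
So g(4) = g(10) = 4 while 4 ≠ 10, hence g is not injective.
Since g is not injective, we determine |image(g)|. Computing x^40 mod 42 for each x (by repeated squaring, reducing mod 42 at every step), the values g(0), g(1), …, g(41) are: 0, 1, 16, 39, 4, 37, 36, 7, 22, 9, 4, 25, 30, 1, 28, 15, 16, 25, 18, 37, 22, 21, 22, 37, 18, 25, 16, 15, 28, 1, 30, 25, 4, 9, 22, 7, 36, 37, 4, 39, 16, 1.
The distinct values are {0, 1, 4, 7, 9, 15, 16, 18, 21, 22, 25, 28, 30, 36, 37, 39}; there are 16 of them.

16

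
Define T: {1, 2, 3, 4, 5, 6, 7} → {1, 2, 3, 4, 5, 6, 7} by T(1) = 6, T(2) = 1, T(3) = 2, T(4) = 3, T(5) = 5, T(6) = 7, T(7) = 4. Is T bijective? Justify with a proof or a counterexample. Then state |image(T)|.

The values 6, 1, 2, 3, 5, 7, 4 are a permutation of {1, 2, 3, 4, 5, 6, 7}: each element appears exactly once.
So T is injective and surjective, hence bijective.
The image of T is {1, 2, 3, 4, 5, 6, 7}, which has 7 elements.

7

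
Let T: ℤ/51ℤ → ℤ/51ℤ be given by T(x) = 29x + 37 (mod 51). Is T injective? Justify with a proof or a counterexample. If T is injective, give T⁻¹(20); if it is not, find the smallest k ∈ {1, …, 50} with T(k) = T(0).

By definition, injectivity means: for all x_1, x_2 in the domain, T(x_1) = T(x_2) implies x_1 = x_2.
If T(x_1) = T(x_2), then 29x_1 ≡ 29x_2 (mod 51). Because gcd(29, 51) = 1, we may cancel 29 to get x_1 ≡ x_2 (mod 51).
Hence T is injective.
We now compute 29⁻¹ mod 51 explicitly. Euclid's algorithm: 51 = 1·29 + 22, 29 = 1·22 + 7, 22 = 3·7 + 1; back-substituting gives 1 = 44·29 − 25·51, so 29⁻¹ ≡ 44 (mod 51).
Since T is injective, we compute T⁻¹(20): solve 29x + 37 ≡ 20 (mod 51), i.e. 29x ≡ 34 (mod 51).
Multiplying by 29⁻¹ = 44 gives x ≡ 44·34 = 1496 = 29·51 + 17 ≡ 17 (mod 51).
Check: T(17) = 29·17 + 37 = 530 = 10·51 + 20 ≡ 20 (mod 51).

17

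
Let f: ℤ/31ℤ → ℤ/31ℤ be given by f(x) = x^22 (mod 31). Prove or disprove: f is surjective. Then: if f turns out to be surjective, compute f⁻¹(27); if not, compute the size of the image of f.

f(15): Repeated squaring mod 31: 15^1 ≡ 15, 15^2 ≡ 15² = 225 ≡ 8, 15^4 ≡ 8² = 64 ≡ 2, 15^8 ≡ 2² = 4, 15^16 ≡ 4² = 16. Since 22 = 16 + 4 + 2, 15^22 ≡ 16·2·8: 16·2 = 32 ≡ 1, then 1·8 = 8. So 15^22 ≡ 8 (mod 31).
f(16): Repeated squaring mod 31: 16^1 ≡ 16, 16^2 ≡ 16² = 256 ≡ 8, 16^4 ≡ 8² = 64 ≡ 2, 16^8 ≡ 2² = 4, 16^16 ≡ 4² = 16. Since 22 = 16 + 4 + 2, 16^22 ≡ 16·2·8: 16·2 = 32 ≡ 1, then 1·8 = 8. So 16^22 ≡ 8 (mod 31).
So f(15) = f(16) = 8 while 15 ≠ 16, hence f is not injective.
A non-injective map from the 31-element set ℤ/31ℤ to itself takes at most 30 distinct values, so it cannot be surjective. So f is not surjective.
Since f is not surjective, we determine |image(f)|. Computing x^22 mod 31 for each x (by repeated squaring, reducing mod 31 at every step), the values f(0), f(1), …, f(30) are: 0, 1, 4, 14, 16, 5, 25, 28, 2, 10, 20, 18, 7, 9, 19, 8, 8, 19, 9, 7, 18, 20, 10, 2, 28, 25, 5, 16, 14, 4, 1.
The distinct values are {0, 1, 2, 4, 5, 7, 8, 9, 10, 14, 16, 18, 19, 20, 25, 28}; there are 16 of them.

16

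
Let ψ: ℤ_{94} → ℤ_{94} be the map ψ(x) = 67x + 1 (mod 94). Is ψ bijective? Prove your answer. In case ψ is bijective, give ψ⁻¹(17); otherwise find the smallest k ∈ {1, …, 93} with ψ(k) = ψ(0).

Suppose ψ(s) = ψ(t) in ℤ_{94}. Then 67s + 1 ≡ 67t + 1 (mod 94), hence 67(s − t) ≡ 0 (mod 94).
Since gcd(67, 94) = 1, 67 is invertible modulo 94, hence s − t ≡ 0 (mod 94), i.e. s = t.
We now compute 67⁻¹ mod 94 explicitly. Euclid's algorithm: 94 = 1·67 + 27, 67 = 2·27 + 13, 27 = 2·13 + 1; back-substituting gives 1 = 87·67 − 62·94, so 67⁻¹ ≡ 87 (mod 94).
For any y ∈ ℤ_{94}, x = 87(y − 1) mod 94 satisfies ψ(x) = 67·87(y − 1) + 1 ≡ y (since 67·87 ≡ 1 mod 94). So every y has a preimage.
Therefore ψ is bijective.
Since ψ is bijective, we compute ψ⁻¹(17): solve 67x + 1 ≡ 17 (mod 94), i.e. 67x ≡ 16 (mod 94).
Multiplying by 67⁻¹ = 87 gives x ≡ 87·16 = 1392 = 14·94 + 76 ≡ 76 (mod 94).
Check: ψ(76) = 67·76 + 1 = 5093 = 54·94 + 17 ≡ 17 (mod 94).

76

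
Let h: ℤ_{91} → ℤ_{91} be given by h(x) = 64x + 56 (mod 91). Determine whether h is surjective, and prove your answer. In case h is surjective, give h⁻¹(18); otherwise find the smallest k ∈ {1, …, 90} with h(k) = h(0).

25

Since gcd(64, 91) = 1, 64 is invertible modulo 91. Euclid's algorithm: 91 = 1·64 + 27, 64 = 2·27 + 10, 27 = 2·10 + 7, 10 = 1·7 + 3, 7 = 2·3 + 1; back-substituting gives 1 = 64·64 − 45·91, so 64⁻¹ ≡ 64 (mod 91).
For any y ∈ ℤ_{91}, x = 64(y − 56) mod 91 satisfies h(x) = 64·64(y − 56) + 56 ≡ y (since 64·64 ≡ 1 mod 91). So every y has a preimage.
Thus h is surjective.
Since h is surjective, we compute h⁻¹(18): solve 64x + 56 ≡ 18 (mod 91), i.e. 64x ≡ 53 (mod 91).
Multiplying by 64⁻¹ = 64 gives x ≡ 64·53 = 3392 = 37·91 + 25 ≡ 25 (mod 91).
Check: h(25) = 64·25 + 56 = 1656 = 18·91 + 18 ≡ 18 (mod 91).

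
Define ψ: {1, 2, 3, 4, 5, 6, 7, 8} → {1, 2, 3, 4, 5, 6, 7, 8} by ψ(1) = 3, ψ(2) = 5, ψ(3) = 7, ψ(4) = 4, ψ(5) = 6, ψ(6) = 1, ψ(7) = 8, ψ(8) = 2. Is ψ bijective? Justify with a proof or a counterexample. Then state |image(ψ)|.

8

The values 3, 5, 7, 4, 6, 1, 8, 2 are a permutation of {1, 2, 3, 4, 5, 6, 7, 8}: each element appears exactly once.
So ψ is injective and surjective, hence bijective.
The image of ψ is {1, 2, 3, 4, 5, 6, 7, 8}, which has 8 elements.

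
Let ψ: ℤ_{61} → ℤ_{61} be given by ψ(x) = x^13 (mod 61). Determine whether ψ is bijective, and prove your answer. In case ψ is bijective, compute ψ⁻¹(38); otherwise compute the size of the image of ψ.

37

Since 61 is prime, the nonzero elements of ℤ_{61} form a cyclic group of order 60.
As gcd(13, 60) = 1, raising to the 13th power is a bijection on this group: if a^13 ≡ b^13 then (ab^{−1})^13 = 1, and the only element of order dividing gcd(13, 60) = 1 is 1, so a = b.
With ψ(0) = 0 this makes ψ injective on all of ℤ_{61}, hence bijective (finite equal-size domain and codomain). In particular ψ is bijective.
Since ψ is bijective, we find the preimage of 38. The inverse of x ↦ x^13 on (ℤ_{61})^× is x ↦ x^37, because 13·37 = 481 = 8·60 + 1 ≡ 1 (mod 60) and x^{60} = 1 for x ≠ 0 (Fermat). So ψ⁻¹(38) = 38^37 mod 61.
Repeated squaring mod 61: 38^1 ≡ 38, 38^2 ≡ 38² = 1444 ≡ 41, 38^4 ≡ 41² = 1681 ≡ 34, 38^8 ≡ 34² = 1156 ≡ 58, 38^16 ≡ 58² = 3364 ≡ 9, 38^32 ≡ 9² = 81 ≡ 20. Since 37 = 32 + 4 + 1, 38^37 ≡ 20·34·38: 20·34 = 680 ≡ 9, then 9·38 = 342 ≡ 37. So 38^37 ≡ 37 (mod 61).
Hence ψ⁻¹(38) = 37.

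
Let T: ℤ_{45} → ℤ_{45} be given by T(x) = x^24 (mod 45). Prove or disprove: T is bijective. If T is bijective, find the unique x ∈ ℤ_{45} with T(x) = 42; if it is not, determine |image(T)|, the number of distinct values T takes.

T(1) = 1^24 = 1.
T(2): Repeated squaring mod 45: 2^1 ≡ 2, 2^2 ≡ 2² = 4, 2^4 ≡ 4² = 16, 2^8 ≡ 16² = 256 ≡ 31, 2^16 ≡ 31² = 961 ≡ 16. Since 24 = 16 + 8, 2^24 ≡ 16·31: 16·31 = 496 ≡ 1. So 2^24 ≡ 1 (mod 45).
So T(1) = T(2) = 1 while 1 ≠ 2, hence T is not injective, hence not bijective.
Since T is not bijective, we determine |image(T)|. Computing x^24 mod 45 for each x (by repeated squaring, reducing mod 45 at every step), the values T(0), T(1), …, T(44) are: 0, 1, 1, 36, 1, 10, 36, 1, 1, 36, 10, 1, 36, 1, 1, 0, 1, 1, 36, 1, 10, 36, 1, 1, 36, 10, 1, 36, 1, 1, 0, 1, 1, 36, 1, 10, 36, 1, 1, 36, 10, 1, 36, 1, 1.
The distinct values are {0, 1, 10, 36}; there are 4 of them.

4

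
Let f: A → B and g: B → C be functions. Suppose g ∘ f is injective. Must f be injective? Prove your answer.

Suppose f(s) = f(t). Applying g: (g ∘ f)(s) = (g ∘ f)(t). Since g ∘ f is injective, s = t. Thus f is injective.

injective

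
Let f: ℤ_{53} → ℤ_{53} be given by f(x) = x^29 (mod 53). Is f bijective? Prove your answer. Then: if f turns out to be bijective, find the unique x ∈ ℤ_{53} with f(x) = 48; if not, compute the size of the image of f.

31

Since 53 is prime, the nonzero elements of ℤ_{53} form a cyclic group of order 52.
As gcd(29, 52) = 1, raising to the 29th power is a bijection on this group: if x_1^29 ≡ x_2^29 then (x_1x_2^{−1})^29 = 1, and the only element of order dividing gcd(29, 52) = 1 is 1, so x_1 = x_2.
With f(0) = 0 this makes f injective on all of ℤ_{53}, hence bijective (finite equal-size domain and codomain). In particular f is bijective.
Since f is bijective, we find the preimage of 48. The inverse of x ↦ x^29 on (ℤ_{53})^× is x ↦ x^9, because 29·9 = 261 = 5·52 + 1 ≡ 1 (mod 52) and x^{52} = 1 for x ≠ 0 (Fermat). So f⁻¹(48) = 48^9 mod 53.
Repeated squaring mod 53: 48^1 ≡ 48, 48^2 ≡ 48² = 2304 ≡ 25, 48^4 ≡ 25² = 625 ≡ 42, 48^8 ≡ 42² = 1764 ≡ 15. Since 9 = 8 + 1, 48^9 ≡ 15·48: 15·48 = 720 ≡ 31. So 48^9 ≡ 31 (mod 53).
Hence f⁻¹(48) = 31.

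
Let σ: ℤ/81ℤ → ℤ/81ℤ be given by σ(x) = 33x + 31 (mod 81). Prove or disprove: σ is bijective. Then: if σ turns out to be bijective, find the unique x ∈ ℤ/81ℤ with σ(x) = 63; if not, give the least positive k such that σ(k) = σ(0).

We have gcd(33, 81) = 3 > 1. Taking u = 0 and v = 27: σ(0) = 31 and σ(27) = 33·27 + 31 = 922 ≡ 31 (mod 81).
So σ(0) = σ(27) while 0 ≠ 27, hence σ is not injective, hence not bijective.
Since σ is not bijective, we find the least positive k with σ(k) = σ(0): this means 33k ≡ 0 (mod 81), i.e. 81 ∣ 33k. Since gcd(33, 81) = 3, dividing through by 3 this holds exactly when 27 ∣ 11k, and as gcd(11, 27) = 1, exactly when 27 ∣ k.
The smallest positive such k is 27.

27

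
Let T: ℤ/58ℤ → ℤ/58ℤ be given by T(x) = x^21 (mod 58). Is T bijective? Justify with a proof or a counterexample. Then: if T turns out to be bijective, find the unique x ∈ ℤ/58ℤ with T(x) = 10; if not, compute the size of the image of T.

T(4): Repeated squaring mod 58: 4^1 ≡ 4, 4^2 ≡ 4² = 16, 4^4 ≡ 16² = 256 ≡ 24, 4^8 ≡ 24² = 576 ≡ 54, 4^16 ≡ 54² = 2916 ≡ 16. Since 21 = 16 + 4 + 1, 4^21 ≡ 16·24·4: 16·24 = 384 ≡ 36, then 36·4 = 144 ≡ 28. So 4^21 ≡ 28 (mod 58).
T(6): Repeated squaring mod 58: 6^1 ≡ 6, 6^2 ≡ 6² = 36, 6^4 ≡ 36² = 1296 ≡ 20, 6^8 ≡ 20² = 400 ≡ 52, 6^16 ≡ 52² = 2704 ≡ 36. Since 21 = 16 + 4 + 1, 6^21 ≡ 36·20·6: 36·20 = 720 ≡ 24, then 24·6 = 144 ≡ 28. So 6^21 ≡ 28 (mod 58).
So T(4) = T(6) = 28 while 4 ≠ 6, hence T is not injective, hence not bijective.
Since T is not bijective, we determine |image(T)|. Computing x^21 mod 58 for each x (by repeated squaring, reducing mod 58 at every step), the values T(0), T(1), …, T(57) are: 0, 1, 46, 17, 28, 57, 28, 1, 12, 57, 12, 17, 12, 57, 46, 41, 30, 17, 12, 17, 30, 17, 28, 1, 30, 1, 12, 41, 28, 29, 30, 17, 46, 57, 28, 57, 30, 41, 28, 41, 46, 41, 28, 17, 12, 1, 46, 41, 46, 1, 46, 57, 30, 1, 30, 41, 12, 57.
The distinct values are {0, 1, 12, 17, 28, 29, 30, 41, 46, 57}; there are 10 of them.

10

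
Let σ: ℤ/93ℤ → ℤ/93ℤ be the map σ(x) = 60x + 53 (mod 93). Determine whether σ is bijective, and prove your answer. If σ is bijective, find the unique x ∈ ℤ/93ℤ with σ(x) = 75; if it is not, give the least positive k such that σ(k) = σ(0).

31

Recall: σ is injective if σ(x_1) = σ(x_2) implies x_1 = x_2.
We have gcd(60, 93) = 3 > 1. Taking x_1 = 0 and x_2 = 31: σ(0) = 53 and σ(31) = 60·31 + 53 = 1913 ≡ 53 (mod 93).
So σ(0) = σ(31) while 0 ≠ 31, hence σ is not injective, hence not bijective.
Since σ is not bijective, we find the least positive k with σ(k) = σ(0): this means 60k ≡ 0 (mod 93), i.e. 93 ∣ 60k. Since gcd(60, 93) = 3, dividing through by 3 this holds exactly when 31 ∣ 20k, and as gcd(20, 31) = 1, exactly when 31 ∣ k.
The smallest positive such k is 31.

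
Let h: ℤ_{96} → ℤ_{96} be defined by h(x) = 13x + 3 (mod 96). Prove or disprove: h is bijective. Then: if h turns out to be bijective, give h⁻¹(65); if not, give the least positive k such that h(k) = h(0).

86

If h(a) = h(b), then 13a ≡ 13b (mod 96). Because gcd(13, 96) = 1, we may cancel 13 to get a ≡ b (mod 96).
We now compute 13⁻¹ mod 96 explicitly. Euclid's algorithm: 96 = 7·13 + 5, 13 = 2·5 + 3, 5 = 1·3 + 2, 3 = 1·2 + 1; back-substituting gives 1 = 37·13 − 5·96, so 13⁻¹ ≡ 37 (mod 96).
Then y ↦ 37(y − 3) is a two-sided inverse to h, so every y ∈ ℤ_{96} has a preimage.
Therefore h is bijective.
Since h is bijective, we compute h⁻¹(65): solve 13x + 3 ≡ 65 (mod 96), i.e. 13x ≡ 62 (mod 96).
Multiplying by 13⁻¹ = 37 gives x ≡ 37·62 = 2294 = 23·96 + 86 ≡ 86 (mod 96).
Check: h(86) = 13·86 + 3 = 1121 = 11·96 + 65 ≡ 65 (mod 96).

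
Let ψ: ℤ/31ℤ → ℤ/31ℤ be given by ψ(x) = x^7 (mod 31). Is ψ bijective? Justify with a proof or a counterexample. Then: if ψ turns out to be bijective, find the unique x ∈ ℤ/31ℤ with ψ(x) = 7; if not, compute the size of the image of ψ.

19

Since 31 is prime, the nonzero elements of ℤ/31ℤ form a cyclic group of order 30.
As gcd(7, 30) = 1, raising to the 7th power is a bijection on this group: if a^7 ≡ b^7 then (ab^{−1})^7 = 1, and the only element of order dividing gcd(7, 30) = 1 is 1, so a = b.
With ψ(0) = 0 this makes ψ injective on all of ℤ/31ℤ, hence bijective (finite equal-size domain and codomain). In particular ψ is bijective.
Since ψ is bijective, we find the preimage of 7. The inverse of x ↦ x^7 on (ℤ/31ℤ)^× is x ↦ x^13, because 7·13 = 91 = 3·30 + 1 ≡ 1 (mod 30) and x^{30} = 1 for x ≠ 0 (Fermat). So ψ⁻¹(7) = 7^13 mod 31.
Repeated squaring mod 31: 7^1 ≡ 7, 7^2 ≡ 7² = 49 ≡ 18, 7^4 ≡ 18² = 324 ≡ 14, 7^8 ≡ 14² = 196 ≡ 10. Since 13 = 8 + 4 + 1, 7^13 ≡ 10·14·7: 10·14 = 140 ≡ 16, then 16·7 = 112 ≡ 19. So 7^13 ≡ 19 (mod 31).
Hence ψ⁻¹(7) = 19.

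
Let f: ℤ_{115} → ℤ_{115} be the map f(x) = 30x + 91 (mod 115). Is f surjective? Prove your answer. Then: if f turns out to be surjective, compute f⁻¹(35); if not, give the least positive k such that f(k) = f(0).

Since gcd(30, 115) = 5, we have 30x ≡ 0 (mod 5) for all x, so f(x) ≡ 1 (mod 5).
But 0 ≢ 1 (mod 5), so 0 ∈ ℤ_{115} has no preimage. Hence f is not surjective.
Since f is not surjective, we find the least positive k with f(k) = f(0): this means 30k ≡ 0 (mod 115), i.e. 115 ∣ 30k. Since gcd(30, 115) = 5, dividing through by 5 this holds exactly when 23 ∣ 6k, and as gcd(6, 23) = 1, exactly when 23 ∣ k.
The smallest positive such k is 23.

23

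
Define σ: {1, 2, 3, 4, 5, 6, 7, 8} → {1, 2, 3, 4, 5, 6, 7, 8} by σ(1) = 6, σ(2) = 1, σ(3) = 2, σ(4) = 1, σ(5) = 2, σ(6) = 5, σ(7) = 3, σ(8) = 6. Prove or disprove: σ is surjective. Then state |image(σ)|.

5

No element maps to 4, so σ is not surjective.
The image of σ is {1, 2, 3, 5, 6}, which has 5 elements.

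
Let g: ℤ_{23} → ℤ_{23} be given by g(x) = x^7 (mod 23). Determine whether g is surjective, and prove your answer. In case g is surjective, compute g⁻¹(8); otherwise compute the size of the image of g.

Since 23 is prime, the nonzero elements of ℤ_{23} form a cyclic group of order 22.
As gcd(7, 22) = 1, raising to the 7th power is a bijection on this group: if s^7 ≡ t^7 then (st^{−1})^7 = 1, and the only element of order dividing gcd(7, 22) = 1 is 1, so s = t.
With g(0) = 0 this makes g injective on all of ℤ_{23}, hence bijective (finite equal-size domain and codomain). In particular g is surjective.
Since g is surjective, we find the preimage of 8. The inverse of x ↦ x^7 on (ℤ_{23})^× is x ↦ x^19, because 7·19 = 133 = 6·22 + 1 ≡ 1 (mod 22) and x^{22} = 1 for x ≠ 0 (Fermat). So g⁻¹(8) = 8^19 mod 23.
Repeated squaring mod 23: 8^1 ≡ 8, 8^2 ≡ 8² = 64 ≡ 18, 8^4 ≡ 18² = 324 ≡ 2, 8^8 ≡ 2² = 4, 8^16 ≡ 4² = 16. Since 19 = 16 + 2 + 1, 8^19 ≡ 16·18·8: 16·18 = 288 ≡ 12, then 12·8 = 96 ≡ 4. So 8^19 ≡ 4 (mod 23).
Hence g⁻¹(8) = 4.

4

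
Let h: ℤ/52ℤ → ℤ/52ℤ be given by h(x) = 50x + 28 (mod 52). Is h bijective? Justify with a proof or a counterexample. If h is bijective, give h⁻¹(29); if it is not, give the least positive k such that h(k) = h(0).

26

We have gcd(50, 52) = 2 > 1. Taking a = 0 and b = 26: h(0) = 28 and h(26) = 50·26 + 28 = 1328 ≡ 28 (mod 52).
So h(0) = h(26) while 0 ≠ 26, hence h is not injective, hence not bijective.
Since h is not bijective, we find the least positive k with h(k) = h(0): this means 50k ≡ 0 (mod 52), i.e. 52 ∣ 50k. Since gcd(50, 52) = 2, dividing through by 2 this holds exactly when 26 ∣ 25k, and as gcd(25, 26) = 1, exactly when 26 ∣ k.
The smallest positive such k is 26.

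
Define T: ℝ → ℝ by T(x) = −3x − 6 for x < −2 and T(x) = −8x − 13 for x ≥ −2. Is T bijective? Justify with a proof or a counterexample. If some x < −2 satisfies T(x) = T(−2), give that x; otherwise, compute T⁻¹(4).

Both pieces are strictly decreasing (slopes −3 and −8), so each is injective on its own interval.
The left piece maps (−∞, −2) onto (0, ∞); the right piece maps [−2, ∞) onto (−∞, 3].
These images overlap. In particular T(−2) = 3 (right piece), and solving −3x − 6 = 3 on the left piece gives x = −3 < −2.
So T(−3) = T(−2) with −3 ≠ −2, and T is not injective, hence not bijective. This x = −3 is the requested value below −2.

-3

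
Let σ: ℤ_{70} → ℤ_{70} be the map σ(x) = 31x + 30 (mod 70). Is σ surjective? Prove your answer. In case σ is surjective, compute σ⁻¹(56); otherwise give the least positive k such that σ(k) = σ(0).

Since gcd(31, 70) = 1, 31 is invertible modulo 70. Euclid's algorithm: 70 = 2·31 + 8, 31 = 3·8 + 7, 8 = 1·7 + 1; back-substituting gives 1 = 61·31 − 27·70, so 31⁻¹ ≡ 61 (mod 70).
Then y ↦ 61(y − 30) is a two-sided inverse to σ, so every y ∈ ℤ_{70} has a preimage.
Hence σ is surjective.
Since σ is surjective, we find σ⁻¹(56): we need 31x ≡ 56 − 30 ≡ 26 (mod 70). Using 31⁻¹ = 61: x ≡ 61·26 = 1586 = 22·70 + 46, so x = 46.
Check: σ(46) = 31·46 + 30 = 1456 = 20·70 + 56 ≡ 56 (mod 70).

46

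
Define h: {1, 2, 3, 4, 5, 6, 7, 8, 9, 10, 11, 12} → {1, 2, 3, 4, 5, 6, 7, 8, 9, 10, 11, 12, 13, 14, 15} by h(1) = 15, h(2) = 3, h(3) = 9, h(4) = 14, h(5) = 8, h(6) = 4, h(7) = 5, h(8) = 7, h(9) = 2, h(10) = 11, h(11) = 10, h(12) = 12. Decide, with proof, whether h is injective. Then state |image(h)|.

The values h(1), …, h(12) are 15, 3, 9, 14, 8, 4, 5, 7, 2, 11, 10, 12 — all distinct.
So h(u) = h(v) only when u = v, and h is injective.
The image of h is {2, 3, 4, 5, 7, 8, 9, 10, 11, 12, 14, 15}, which has 12 elements.

12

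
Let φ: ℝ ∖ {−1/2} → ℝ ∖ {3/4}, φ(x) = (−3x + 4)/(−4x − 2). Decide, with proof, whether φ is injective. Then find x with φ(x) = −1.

Suppose φ(u) = φ(v). Cross-multiplying: (−3u + 4)(−4v − 2) = (−3v + 4)(−4u − 2).
Expanding both sides and cancelling the symmetric terms leaves 22·(u − v) = 0. Since 22 ≠ 0, u = v. Therefore φ is injective.
Solving φ(x) = −1: cross-multiplying gives −3x + 4 = −1(−4x − 2), which rearranges to −7x = −2, so x = 2/7.

2/7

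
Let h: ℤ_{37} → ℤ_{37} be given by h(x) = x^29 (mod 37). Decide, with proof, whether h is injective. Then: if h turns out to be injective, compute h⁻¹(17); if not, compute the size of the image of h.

19

Since 37 is prime, the nonzero elements of ℤ_{37} form a cyclic group of order 36.
As gcd(29, 36) = 1, raising to the 29th power is a bijection on this group: if a^29 ≡ b^29 then (ab^{−1})^29 = 1, and the only element of order dividing gcd(29, 36) = 1 is 1, so a = b.
With h(0) = 0 this makes h injective on all of ℤ_{37}, hence bijective (finite equal-size domain and codomain). In particular h is injective.
Since h is injective, we find the preimage of 17. The inverse of x ↦ x^29 on (ℤ_{37})^× is x ↦ x^5, because 29·5 = 145 = 4·36 + 1 ≡ 1 (mod 36) and x^{36} = 1 for x ≠ 0 (Fermat). So h⁻¹(17) = 17^5 mod 37.
Repeated squaring mod 37: 17^1 ≡ 17, 17^2 ≡ 17² = 289 ≡ 30, 17^4 ≡ 30² = 900 ≡ 12. Since 5 = 4 + 1, 17^5 ≡ 12·17: 12·17 = 204 ≡ 19. So 17^5 ≡ 19 (mod 37).
Hence h⁻¹(17) = 19.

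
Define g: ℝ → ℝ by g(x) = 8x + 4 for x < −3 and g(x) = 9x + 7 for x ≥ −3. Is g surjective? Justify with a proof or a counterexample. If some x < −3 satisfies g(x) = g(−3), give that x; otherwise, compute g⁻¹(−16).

-23/9

Both pieces are strictly increasing (slopes 8 and 9), so each is injective on its own interval.
The left piece maps (−∞, −3) onto (−∞, −20); the right piece maps [−3, ∞) onto [−20, ∞).
These images together cover ℝ, so g is surjective.
Because the two images are disjoint, no x < −3 has g(x) = g(−3), so we compute g⁻¹(−16): −16 lies in [−20, ∞), so solve 9x + 7 = −16: x = (−16 − 7)/9 = −23/9.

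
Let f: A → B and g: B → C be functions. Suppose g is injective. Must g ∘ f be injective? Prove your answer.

not injective

No. Take A = {0, 1}, B = C = {0, 1, 2, 3, 4}, f(0) = f(1) = 0, and g = identity (injective).
Then (g ∘ f)(0) = (g ∘ f)(1) = 0 with 0 ≠ 1, so g ∘ f is not injective.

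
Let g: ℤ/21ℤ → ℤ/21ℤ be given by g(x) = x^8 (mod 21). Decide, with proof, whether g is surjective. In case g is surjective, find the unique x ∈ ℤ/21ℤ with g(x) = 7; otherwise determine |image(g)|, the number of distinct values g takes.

8

g(2): Repeated squaring mod 21: 2^1 ≡ 2, 2^2 ≡ 2² = 4, 2^4 ≡ 4² = 16, 2^8 ≡ 16² = 256 ≡ 4. So 2^8 ≡ 4 (mod 21).
g(5): Repeated squaring mod 21: 5^1 ≡ 5, 5^2 ≡ 5² = 25 ≡ 4, 5^4 ≡ 4² = 16, 5^8 ≡ 16² = 256 ≡ 4. So 5^8 ≡ 4 (mod 21).
So g(2) = g(5) = 4 while 2 ≠ 5, so g is not injective.
A non-injective map from the 21-element set ℤ/21ℤ to itself takes at most 20 distinct values, so it cannot be surjective. So g is not surjective.
Since g is not surjective, we determine |image(g)|. Computing x^8 mod 21 for each x (by repeated squaring, reducing mod 21 at every step), the values g(0), g(1), …, g(20) are: 0, 1, 4, 9, 16, 4, 15, 7, 1, 18, 16, 16, 18, 1, 7, 15, 4, 16, 9, 4, 1.
The distinct values are {0, 1, 4, 7, 9, 15, 16, 18}; there are 8 of them.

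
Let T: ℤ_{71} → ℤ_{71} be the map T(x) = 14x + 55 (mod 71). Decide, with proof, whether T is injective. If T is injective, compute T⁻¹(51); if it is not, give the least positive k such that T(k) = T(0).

Recall: T is injective when T(u) = T(v) forces u = v.
Suppose T(u) = T(v) in ℤ_{71}. Then 14u + 55 ≡ 14v + 55 (mod 71), therefore 14(u − v) ≡ 0 (mod 71).
Since gcd(14, 71) = 1, 14 is invertible modulo 71, so u − v ≡ 0 (mod 71), i.e. u = v.
Hence T is injective.
We now compute 14⁻¹ mod 71 explicitly. Euclid's algorithm: 71 = 5·14 + 1; back-substituting gives 1 = 66·14 − 13·71, so 14⁻¹ ≡ 66 (mod 71).
Since T is injective, we find T⁻¹(51): we need 14x ≡ 51 − 55 ≡ 67 (mod 71). Using 14⁻¹ = 66: x ≡ 66·67 = 4422 = 62·71 + 20, so x = 20.
Check: T(20) = 14·20 + 55 = 335 = 4·71 + 51 ≡ 51 (mod 71).

20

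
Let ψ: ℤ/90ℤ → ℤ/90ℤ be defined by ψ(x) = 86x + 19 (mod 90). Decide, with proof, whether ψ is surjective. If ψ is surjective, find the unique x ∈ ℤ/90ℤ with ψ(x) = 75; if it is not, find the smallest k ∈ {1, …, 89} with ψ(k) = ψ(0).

45

Recall: ψ is surjective if every y in the codomain equals ψ(x) for some x in the domain.
Since gcd(86, 90) = 2, we have 86x ≡ 0 (mod 2) for all x, so ψ(x) ≡ 1 (mod 2).
But 0 ≢ 1 (mod 2), so 0 ∈ ℤ/90ℤ has no preimage. Therefore ψ is not surjective.
Since ψ is not surjective, we find the least positive k with ψ(k) = ψ(0): this means 86k ≡ 0 (mod 90), i.e. 90 ∣ 86k. Since gcd(86, 90) = 2, dividing through by 2 this holds exactly when 45 ∣ 43k, and as gcd(43, 45) = 1, exactly when 45 ∣ k.
The smallest positive such k is 45.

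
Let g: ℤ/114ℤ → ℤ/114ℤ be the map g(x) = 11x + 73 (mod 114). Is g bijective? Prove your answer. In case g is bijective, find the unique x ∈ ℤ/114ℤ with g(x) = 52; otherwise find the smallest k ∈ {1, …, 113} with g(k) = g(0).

If g(s) = g(t), then 11s ≡ 11t (mod 114). Because gcd(11, 114) = 1, we may cancel 11 to get s ≡ t (mod 114).
We now compute 11⁻¹ mod 114 explicitly. Euclid's algorithm: 114 = 10·11 + 4, 11 = 2·4 + 3, 4 = 1·3 + 1; back-substituting gives 1 = 83·11 − 8·114, so 11⁻¹ ≡ 83 (mod 114).
For any y ∈ ℤ/114ℤ, x = 83(y − 73) mod 114 satisfies g(x) = 11·83(y − 73) + 73 ≡ y (since 11·83 ≡ 1 mod 114). So every y has a preimage.
So g is bijective.
Since g is bijective, we compute g⁻¹(52): solve 11x + 73 ≡ 52 (mod 114), i.e. 11x ≡ 93 (mod 114).
Multiplying by 11⁻¹ = 83 gives x ≡ 83·93 = 7719 = 67·114 + 81 ≡ 81 (mod 114).
Check: g(81) = 11·81 + 73 = 964 = 8·114 + 52 ≡ 52 (mod 114).

81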